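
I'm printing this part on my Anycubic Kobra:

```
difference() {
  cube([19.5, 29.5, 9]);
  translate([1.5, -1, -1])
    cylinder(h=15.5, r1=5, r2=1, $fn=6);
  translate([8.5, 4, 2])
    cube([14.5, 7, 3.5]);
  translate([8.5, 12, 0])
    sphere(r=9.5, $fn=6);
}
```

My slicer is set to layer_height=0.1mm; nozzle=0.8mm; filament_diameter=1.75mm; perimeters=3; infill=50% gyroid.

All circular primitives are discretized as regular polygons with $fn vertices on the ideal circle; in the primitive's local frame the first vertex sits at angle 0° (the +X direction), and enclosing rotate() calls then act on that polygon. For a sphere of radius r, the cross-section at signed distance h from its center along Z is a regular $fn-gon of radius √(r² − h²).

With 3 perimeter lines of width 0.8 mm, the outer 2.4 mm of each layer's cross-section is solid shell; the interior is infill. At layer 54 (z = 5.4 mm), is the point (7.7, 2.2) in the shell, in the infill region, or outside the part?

shell

At z = 5.4 mm: the 19.5×29.5 cube contributes its full rectangle; the cone at (1.5, -1): at t=0.413 of its height the radius interpolates to r₁+(r₂−r₁)t = 3.348, giving a regular 6-gon of that circumradius; the 14.5×7 cube at (8.5, 4) contributes its full rectangle; the r=9.5 sphere at (8.5, 12) contributes a regular 6-gon of circumradius √(9.5²−5.4²) = 7.816; After the difference (first − rest): starting from the 19.5×29.5 cube, the cone at (1.5, -1) partially overlaps it — only the 7.07 mm² overlap (of its 29.13 mm²) is removed, clipping the outline; the 14.5×7 cube at (8.5, 4) partially overlaps it — only the 77.00 mm² overlap (of its 101.50 mm²) is removed, clipping the outline; the r=9.5 sphere at (8.5, 12) partially overlaps it — only the 126.56 mm² overlap (of its 158.72 mm²) is removed, clipping the outline — 1 connected region. Overall, the cross-section is a single solid region. The nearest boundary edge runs (8.50, 5.23)→(8.50, 4.00); distance from the point to it = 1.97 mm. The point is inside the cross-section, 1.97 mm from the nearest boundary — within the 2.4 mm shell band (3 × 0.8).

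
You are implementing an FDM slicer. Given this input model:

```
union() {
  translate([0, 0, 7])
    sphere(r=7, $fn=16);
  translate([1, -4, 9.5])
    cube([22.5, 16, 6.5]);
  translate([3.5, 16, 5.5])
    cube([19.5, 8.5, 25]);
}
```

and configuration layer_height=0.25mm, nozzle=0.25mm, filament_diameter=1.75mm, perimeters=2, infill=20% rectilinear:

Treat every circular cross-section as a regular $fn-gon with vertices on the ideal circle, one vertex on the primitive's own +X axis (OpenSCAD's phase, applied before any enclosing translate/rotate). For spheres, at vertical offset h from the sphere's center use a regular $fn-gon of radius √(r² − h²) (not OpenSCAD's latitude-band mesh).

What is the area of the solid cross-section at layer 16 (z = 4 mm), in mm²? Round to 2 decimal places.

122.46 mm²

At z = 4 mm: the sphere: section is a regular 16-gon, circumradius = √(r²−h²) = √(7²−3²) = 6.325 (area = (16/2)·6.325²·sin(360°/16) = 122.46 mm²); the cube at (1, -4) does not reach this height (z outside [9.5, 16]); the cube at (3.5, 16) is absent (z outside [5.5, 30.5]); Merging all regions: only the r=7 sphere is present, so the union is just that shape — area = 122.46 mm². Overall, the cross-section is a single solid region. Net area = 122.46 mm².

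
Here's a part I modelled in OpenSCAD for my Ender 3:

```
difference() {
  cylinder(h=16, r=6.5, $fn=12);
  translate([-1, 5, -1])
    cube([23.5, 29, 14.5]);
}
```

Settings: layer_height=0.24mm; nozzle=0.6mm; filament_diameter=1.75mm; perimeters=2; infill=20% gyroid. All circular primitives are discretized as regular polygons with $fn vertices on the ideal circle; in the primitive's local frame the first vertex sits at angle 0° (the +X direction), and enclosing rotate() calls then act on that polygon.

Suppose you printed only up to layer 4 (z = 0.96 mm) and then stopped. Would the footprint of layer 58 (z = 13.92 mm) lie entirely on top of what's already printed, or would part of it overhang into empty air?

part overhangs

Compare the two slices. At z = 0.96: the r=6.5 cylinder contributes a regular 12-gon of circumradius 6.5 (area = (12/2)·6.500²·sin(360°/12) = 126.75 mm²); the cube at (-1, 5) (footprint 23.5×29) is included at this height (area 681.50 mm²); Subtracting the remaining from the first: starting from the r=6.5 cylinder (126.75 mm²), the 23.5×29 cube at (-1, 5) partially overlaps it — only the 5.02 mm² overlap (of its 681.50 mm²) is removed, clipping the outline — area = 121.73 mm². At z = 13.92: the r=6.5 cylinder contributes a regular 12-gon of circumradius 6.5 (area = (12/2)·6.500²·sin(360°/12) = 126.75 mm²); the cube at (-1, 5) does not reach this height (z outside [-1, 13.5]); Subtracting the remaining from the first: none of the subtracted shapes is present at this height, so the r=6.5 cylinder is unchanged — area = 126.75 mm². Checking containment: at z = 13.92 the cross-section extends beyond the z = 0.96 cross-section by about 5.02 mm².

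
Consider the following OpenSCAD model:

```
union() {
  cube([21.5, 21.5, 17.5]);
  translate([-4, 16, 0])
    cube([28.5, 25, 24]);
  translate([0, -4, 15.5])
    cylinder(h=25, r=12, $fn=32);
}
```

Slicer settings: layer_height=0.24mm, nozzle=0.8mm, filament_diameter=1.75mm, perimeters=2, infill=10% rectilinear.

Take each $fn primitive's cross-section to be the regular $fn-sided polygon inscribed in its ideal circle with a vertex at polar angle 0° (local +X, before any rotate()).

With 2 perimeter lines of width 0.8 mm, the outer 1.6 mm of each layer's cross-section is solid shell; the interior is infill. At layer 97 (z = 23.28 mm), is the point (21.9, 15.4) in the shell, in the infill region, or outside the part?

outside

At z = 23.28 mm: the cube is not intersected at this z (z outside [0, 17.5]); the cube at (-4, 16) is present — its section is the full 28.5×25 rectangle; the cylinder at (0, -4): section is a regular 32-gon, circumradius r=12; Combining (union): the 2 present regions are separate (no shared area or edge), so areas and boundary lengths simply add and each stays a separate island — 2 connected regions. Overall, the cross-section has 2 separate islands. The nearest boundary edge runs (24.50, 16.00)→(-4.00, 16.00); distance from the point to it = 0.60 mm. The point is not inside any of the regions above, so it lies outside the cross-section (0.60 mm from the nearest boundary).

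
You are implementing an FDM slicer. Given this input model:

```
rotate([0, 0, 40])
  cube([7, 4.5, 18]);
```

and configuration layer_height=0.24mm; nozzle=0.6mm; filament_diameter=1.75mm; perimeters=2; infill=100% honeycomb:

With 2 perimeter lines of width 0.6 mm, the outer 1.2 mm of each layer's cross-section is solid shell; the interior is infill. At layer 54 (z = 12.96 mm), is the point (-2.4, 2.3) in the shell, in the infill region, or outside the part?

outside

At z = 12.96 mm: the cube is present — its section is the full 7×4.5 rectangle; (whole slice rotated 40° about Z — lengths, areas and connectivity unchanged). Overall, the cross-section is a single solid region. Undo the 40° rotation: the query point maps to (-0.360, 3.305) in the un-rotated model frame. The nearest boundary edge runs (0.00, 4.50)→(0.00, 0.00); distance from the point to it = 0.36 mm. The point is not inside any of the regions above, so it lies outside the cross-section (0.36 mm from the nearest boundary).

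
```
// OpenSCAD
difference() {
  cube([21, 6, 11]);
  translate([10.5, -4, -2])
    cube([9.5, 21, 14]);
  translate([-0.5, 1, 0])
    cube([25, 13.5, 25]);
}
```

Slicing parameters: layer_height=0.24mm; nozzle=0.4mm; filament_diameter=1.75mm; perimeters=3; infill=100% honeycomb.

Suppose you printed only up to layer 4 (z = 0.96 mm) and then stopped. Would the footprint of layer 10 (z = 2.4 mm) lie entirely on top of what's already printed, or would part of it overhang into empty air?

entirely on top

Compare the two slices. At z = 0.96: the cube is present — its section is the full 21×6 rectangle (area 126.00 mm²); the cube at (10.5, -4) is present — its section is the full 9.5×21 rectangle (area 199.50 mm²); the 25×13.5 cube at (-0.5, 1) contributes its full rectangle (area 337.50 mm²); Subtracting the remaining from the first: starting from the 21×6 cube (126.00 mm²), the 9.5×21 cube at (10.5, -4) partially overlaps it — only the 57.00 mm² overlap (of its 199.50 mm²) is removed, clipping the outline; the 25×13.5 cube at (-0.5, 1) partially overlaps it — only the 57.50 mm² overlap (of its 337.50 mm²) is removed, clipping the outline — area = 11.50 mm². At z = 2.4: the cube (footprint 21×6) is included at this height (area 126.00 mm²); the cube at (10.5, -4) is present — its section is the full 9.5×21 rectangle (area 199.50 mm²); the 25×13.5 cube at (-0.5, 1) contributes its full rectangle (area 337.50 mm²); Subtracting the remaining from the first: starting from the 21×6 cube (126.00 mm²), the 9.5×21 cube at (10.5, -4) partially overlaps it — only the 57.00 mm² overlap (of its 199.50 mm²) is removed, clipping the outline; the 25×13.5 cube at (-0.5, 1) partially overlaps it — only the 57.50 mm² overlap (of its 337.50 mm²) is removed, clipping the outline — area = 11.50 mm². Checking containment: the cross-section at z = 2.4 is a subset of the cross-section at z = 0.96.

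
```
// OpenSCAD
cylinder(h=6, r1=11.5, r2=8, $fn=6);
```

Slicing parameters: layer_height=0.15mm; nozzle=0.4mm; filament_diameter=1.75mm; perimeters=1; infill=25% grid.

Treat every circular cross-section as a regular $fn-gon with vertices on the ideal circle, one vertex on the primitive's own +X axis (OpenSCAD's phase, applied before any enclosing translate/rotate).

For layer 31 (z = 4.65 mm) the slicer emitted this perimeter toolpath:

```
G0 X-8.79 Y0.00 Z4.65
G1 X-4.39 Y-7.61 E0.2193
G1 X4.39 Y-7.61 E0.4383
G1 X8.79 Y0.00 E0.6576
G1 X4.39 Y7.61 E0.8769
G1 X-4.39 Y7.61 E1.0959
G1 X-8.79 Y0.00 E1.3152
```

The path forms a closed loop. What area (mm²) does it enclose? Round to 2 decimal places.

Apply the shoelace formula to the sequence of (X, Y) vertices; enclosed area = 200.60 mm².

200.60 mm²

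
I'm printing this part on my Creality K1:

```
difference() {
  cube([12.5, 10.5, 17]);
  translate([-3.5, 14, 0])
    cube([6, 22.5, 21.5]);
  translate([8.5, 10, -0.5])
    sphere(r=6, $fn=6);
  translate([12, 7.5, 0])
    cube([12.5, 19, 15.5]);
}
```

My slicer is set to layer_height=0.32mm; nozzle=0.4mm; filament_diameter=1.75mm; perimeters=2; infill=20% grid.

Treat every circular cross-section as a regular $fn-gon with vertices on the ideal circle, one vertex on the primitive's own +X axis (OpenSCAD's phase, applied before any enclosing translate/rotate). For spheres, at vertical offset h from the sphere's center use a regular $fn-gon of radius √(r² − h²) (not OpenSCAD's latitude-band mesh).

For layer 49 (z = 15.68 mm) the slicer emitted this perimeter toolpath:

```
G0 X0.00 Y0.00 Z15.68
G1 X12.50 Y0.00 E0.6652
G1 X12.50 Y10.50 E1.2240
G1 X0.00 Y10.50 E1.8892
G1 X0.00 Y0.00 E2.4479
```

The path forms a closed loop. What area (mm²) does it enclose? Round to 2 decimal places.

Apply the shoelace formula to the sequence of (X, Y) vertices; enclosed area = 131.25 mm².

131.25 mm²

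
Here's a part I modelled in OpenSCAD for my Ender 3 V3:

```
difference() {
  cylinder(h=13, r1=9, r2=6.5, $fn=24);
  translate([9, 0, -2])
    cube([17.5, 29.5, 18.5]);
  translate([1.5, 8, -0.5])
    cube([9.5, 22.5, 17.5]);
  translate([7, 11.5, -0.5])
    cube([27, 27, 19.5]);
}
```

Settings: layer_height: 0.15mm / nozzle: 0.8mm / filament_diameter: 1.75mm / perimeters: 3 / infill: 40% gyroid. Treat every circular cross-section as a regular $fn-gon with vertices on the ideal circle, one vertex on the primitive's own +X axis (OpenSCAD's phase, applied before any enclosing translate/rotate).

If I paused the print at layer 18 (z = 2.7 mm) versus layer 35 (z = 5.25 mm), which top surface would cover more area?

layer 18 (z = 2.7 mm)

Layer 18 (z = 2.7): the cone (r1=9→r2=6.5) has section circumradius 8.481 here — a regular 24-gon (area = (24/2)·8.481²·sin(360°/24) = 223.38 mm²); the cube at (9, 0) (footprint 17.5×29.5) is included at this height (area 516.25 mm²); the cube at (1.5, 8) (footprint 9.5×22.5) is included at this height (area 213.75 mm²); the cube at (7, 11.5) (footprint 27×27) is included at this height (area 729.00 mm²); After the difference (first − rest): starting from the cone (223.38 mm²), the 17.5×29.5 cube at (9, 0) misses the remaining region (no effect); the 9.5×22.5 cube at (1.5, 8) partially overlaps it — only the 0.21 mm² overlap (of its 213.75 mm²) is removed, clipping the outline; the 27×27 cube at (7, 11.5) misses the remaining region (no effect) — area = 223.17 mm². So its area = 223.17 mm². Layer 35 (z = 5.25): the cone (r1=9→r2=6.5) has section circumradius 7.990 here — a regular 24-gon (area = (24/2)·7.990²·sin(360°/24) = 198.30 mm²); the cube at (9, 0) is present — its section is the full 17.5×29.5 rectangle (area 516.25 mm²); the cube at (1.5, 8) (footprint 9.5×22.5) is included at this height (area 213.75 mm²); the 27×27 cube at (7, 11.5) contributes its full rectangle (area 729.00 mm²); Taking the first minus the rest: starting from the cone (198.30 mm²), the 17.5×29.5 cube at (9, 0) misses the remaining region (no effect); the 9.5×22.5 cube at (1.5, 8) misses the remaining region (no effect); the 27×27 cube at (7, 11.5) misses the remaining region (no effect) — area = 198.30 mm². So its area = 198.30 mm². Layer 18 is larger (223.17 vs 198.30 mm²).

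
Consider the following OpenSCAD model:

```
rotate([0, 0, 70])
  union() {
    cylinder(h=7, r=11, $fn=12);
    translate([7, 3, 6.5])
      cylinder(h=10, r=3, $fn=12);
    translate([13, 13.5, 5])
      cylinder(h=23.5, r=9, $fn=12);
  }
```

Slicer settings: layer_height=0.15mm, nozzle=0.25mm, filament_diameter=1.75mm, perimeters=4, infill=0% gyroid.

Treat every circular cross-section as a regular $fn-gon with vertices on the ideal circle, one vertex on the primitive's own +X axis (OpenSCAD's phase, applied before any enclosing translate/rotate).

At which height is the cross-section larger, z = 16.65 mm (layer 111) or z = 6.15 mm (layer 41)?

Layer 111 (z = 16.65): the cylinder is not intersected at this z (z outside [0, 7]); the cylinder at (7, 3) does not reach this height (z outside [6.5, 16.5]); the r=9 cylinder at (13, 13.5) gives a regular 12-gon of circumradius 9 (constant along its height) (area = (12/2)·9.000²·sin(360°/12) = 243.00 mm²); Taking the union: only the r=9 cylinder at (13, 13.5) is present, so the union is just that shape — area = 243.00 mm²; (whole slice rotated 70° about Z — lengths, areas and connectivity unchanged). So its area = 243.00 mm². Layer 41 (z = 6.15): the r=11 cylinder gives a regular 12-gon of circumradius 11 (constant along its height) (area = (12/2)·11.000²·sin(360°/12) = 363.00 mm²); the cylinder at (7, 3) is absent (z outside [6.5, 16.5]); the r=9 cylinder at (13, 13.5) contributes a regular 12-gon of circumradius 9 (area = (12/2)·9.000²·sin(360°/12) = 243.00 mm²); Taking the union: the regions partially overlap — summed areas 606.00 mm² minus the doubly-counted overlap 3.18 mm² gives 602.82 mm² — area = 602.82 mm²; (whole slice rotated 70° about Z — lengths, areas and connectivity unchanged). So its area = 602.82 mm². Layer 41 is larger (602.82 vs 243.00 mm²).

layer 41 (z = 6.15 mm)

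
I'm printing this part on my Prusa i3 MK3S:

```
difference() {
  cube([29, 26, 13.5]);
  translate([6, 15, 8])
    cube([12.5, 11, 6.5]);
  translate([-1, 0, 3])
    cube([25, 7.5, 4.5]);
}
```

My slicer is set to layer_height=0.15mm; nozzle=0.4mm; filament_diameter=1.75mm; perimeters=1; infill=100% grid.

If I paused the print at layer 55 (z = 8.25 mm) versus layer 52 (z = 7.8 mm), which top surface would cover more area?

Layer 55 (z = 8.25): the cube is present — its section is the full 29×26 rectangle (area 754.00 mm²); the 12.5×11 cube at (6, 15) contributes its full rectangle (area 137.50 mm²); the cube at (-1, 0) is absent (z outside [3, 7.5]); Subtracting the remaining from the first: starting from the 29×26 cube (754.00 mm²), the 12.5×11 cube at (6, 15) lies inside it touching the edge (removes its full 137.50 mm²) — area = 616.50 mm². So its area = 616.50 mm². Layer 52 (z = 7.8): the 29×26 cube contributes its full rectangle (area 754.00 mm²); the cube at (6, 15) is not intersected at this z (z outside [8, 14.5]); the cube at (-1, 0) does not reach this height (z outside [3, 7.5]); Subtracting the remaining from the first: none of the subtracted shapes is present at this height, so the 29×26 cube is unchanged — area = 754.00 mm². So its area = 754.00 mm². Layer 52 is larger (754.00 vs 616.50 mm²).

layer 52 (z = 7.8 mm)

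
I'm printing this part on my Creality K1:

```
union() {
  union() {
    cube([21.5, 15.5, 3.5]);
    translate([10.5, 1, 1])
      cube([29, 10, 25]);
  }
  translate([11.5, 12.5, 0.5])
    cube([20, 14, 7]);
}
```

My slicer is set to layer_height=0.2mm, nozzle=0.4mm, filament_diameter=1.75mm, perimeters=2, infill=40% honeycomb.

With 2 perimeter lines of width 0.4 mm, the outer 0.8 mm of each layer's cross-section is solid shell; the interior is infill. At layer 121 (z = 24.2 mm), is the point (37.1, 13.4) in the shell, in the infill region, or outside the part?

At z = 24.2 mm: the cube does not reach this height (z outside [0, 3.5]); the cube at (10.5, 1) is present — its section is the full 29×10 rectangle; Taking the union: only the 29×10 cube at (10.5, 1) is present, so the union is just that shape — 1 connected region; the cube at (11.5, 12.5) is absent (z outside [0.5, 7.5]); Merging all regions: only the result so far is present, so the union is just that shape — 1 connected region. Overall, the cross-section is a single solid region. The nearest boundary edge runs (39.50, 11.00)→(10.50, 11.00); distance from the point to it = 2.40 mm. The point is not inside any of the regions above, so it lies outside the cross-section (2.40 mm from the nearest boundary).

outside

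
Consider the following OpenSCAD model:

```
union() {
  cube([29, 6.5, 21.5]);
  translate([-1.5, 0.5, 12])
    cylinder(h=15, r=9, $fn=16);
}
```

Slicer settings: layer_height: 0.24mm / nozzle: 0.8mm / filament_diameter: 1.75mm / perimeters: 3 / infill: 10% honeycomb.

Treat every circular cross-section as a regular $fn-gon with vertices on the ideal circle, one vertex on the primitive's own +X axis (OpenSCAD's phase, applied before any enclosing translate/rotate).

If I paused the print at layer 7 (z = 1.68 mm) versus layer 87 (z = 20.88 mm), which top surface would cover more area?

Layer 7 (z = 1.68): the cube (footprint 29×6.5) is included at this height (area 188.50 mm²); the cylinder at (-1.5, 0.5) is absent (z outside [12, 27]); Combining (union): only the 29×6.5 cube is present, so the union is just that shape — area = 188.50 mm². So its area = 188.50 mm². Layer 87 (z = 20.88): the cube (footprint 29×6.5) is included at this height (area 188.50 mm²); the r=9 cylinder at (-1.5, 0.5) contributes a regular 16-gon of circumradius 9 (area = (16/2)·9.000²·sin(360°/16) = 247.98 mm²); Merging all regions: the regions partially overlap — summed areas 436.48 mm² minus the doubly-counted overlap 43.61 mm² gives 392.87 mm² — area = 392.87 mm². So its area = 392.87 mm². Layer 87 is larger (392.87 vs 188.50 mm²).

layer 87 (z = 20.88 mm)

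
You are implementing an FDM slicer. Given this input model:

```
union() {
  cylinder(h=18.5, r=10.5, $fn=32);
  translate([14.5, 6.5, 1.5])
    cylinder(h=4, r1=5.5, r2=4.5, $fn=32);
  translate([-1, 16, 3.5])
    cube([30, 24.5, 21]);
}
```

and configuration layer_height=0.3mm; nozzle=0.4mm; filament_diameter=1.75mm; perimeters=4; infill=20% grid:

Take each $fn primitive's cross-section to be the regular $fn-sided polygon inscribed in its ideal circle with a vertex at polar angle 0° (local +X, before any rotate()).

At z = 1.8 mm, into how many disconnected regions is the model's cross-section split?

2

At z = 1.8 mm: the r=10.5 cylinder contributes a regular 32-gon of circumradius 10.5; the cone at (14.5, 6.5) (r1=5.5→r2=4.5) has section circumradius 5.425 here — a regular 32-gon; the cube at (-1, 16) does not reach this height (z outside [3.5, 24.5]); Combining (union): the 2 present regions are separate (no shared area or edge), so areas and boundary lengths simply add and each stays a separate island — 2 connected regions. The result has 2 disconnected regions.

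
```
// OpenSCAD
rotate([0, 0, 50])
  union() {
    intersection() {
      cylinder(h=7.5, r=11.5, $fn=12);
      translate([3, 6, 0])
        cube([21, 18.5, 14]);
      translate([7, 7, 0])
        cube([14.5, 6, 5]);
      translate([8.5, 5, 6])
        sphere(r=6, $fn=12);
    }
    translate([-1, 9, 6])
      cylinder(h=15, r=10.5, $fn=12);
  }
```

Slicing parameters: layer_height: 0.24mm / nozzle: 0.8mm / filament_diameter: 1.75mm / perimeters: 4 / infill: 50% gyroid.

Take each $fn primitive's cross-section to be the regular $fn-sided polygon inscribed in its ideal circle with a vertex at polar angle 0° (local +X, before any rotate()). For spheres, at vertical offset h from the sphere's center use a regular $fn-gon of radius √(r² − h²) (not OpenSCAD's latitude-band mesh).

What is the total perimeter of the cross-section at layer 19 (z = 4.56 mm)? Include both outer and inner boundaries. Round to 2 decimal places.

5.84 mm

At z = 4.56 mm: the r=11.5 cylinder contributes a regular 12-gon of circumradius 11.5 (perimeter = 2·12·11.500·sin(180°/12) = 71.43 mm); the 21×18.5 cube at (3, 6) contributes its full rectangle (perimeter 79.00 mm); the cube at (7, 7) is present — its section is the full 14.5×6 rectangle (perimeter 41.00 mm); the sphere at (8.5, 5): section is a regular 12-gon, circumradius = √(r²−h²) = √(6²−1.44²) = 5.825 (perimeter = 2·12·5.825·sin(180°/12) = 36.18 mm); Keeping only the common overlap: the 21×18.5 cube at (3, 6) partially overlaps the r=11.5 cylinder; clipping to the common part keeps 19.74 mm²; the 14.5×6 cube at (7, 7) partially overlaps the running intersection; clipping to the common part keeps 1.46 mm²; the running intersection lies inside the r=6 sphere at (8.5, 5), so it is kept whole — boundary = 5.84 mm; the cylinder at (-1, 9) does not reach this height (z outside [6, 21]); Combining (union): only that combined region is present, so the union is just that shape — boundary = 5.84 mm; (whole slice rotated 50° about Z — lengths, areas and connectivity unchanged). Overall, the cross-section is a single solid region. Total boundary length (outer) = 5.84 mm.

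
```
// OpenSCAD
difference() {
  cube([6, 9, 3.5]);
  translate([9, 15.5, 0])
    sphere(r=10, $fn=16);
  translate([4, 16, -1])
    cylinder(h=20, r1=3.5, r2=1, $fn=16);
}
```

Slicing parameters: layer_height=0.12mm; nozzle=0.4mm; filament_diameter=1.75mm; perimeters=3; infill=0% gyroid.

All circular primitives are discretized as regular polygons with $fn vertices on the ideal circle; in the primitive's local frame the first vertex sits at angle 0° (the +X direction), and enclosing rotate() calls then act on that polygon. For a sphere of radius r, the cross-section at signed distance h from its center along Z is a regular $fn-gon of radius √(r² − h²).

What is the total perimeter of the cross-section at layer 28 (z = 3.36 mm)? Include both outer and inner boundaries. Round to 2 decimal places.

28.39 mm

At z = 3.36 mm: the cube (footprint 6×9) is included at this height (perimeter 30.00 mm); the sphere at (9, 15.5): section is a regular 16-gon, circumradius = √(r²−h²) = √(10²−3.36²) = 9.419 (perimeter = 2·16·9.419·sin(180°/16) = 58.80 mm); the cone at (4, 16) (r1=3.5→r2=1) has section circumradius 2.955 here — a regular 16-gon (perimeter = 2·16·2.955·sin(180°/16) = 18.45 mm); Taking the first minus the rest: starting from the 6×9 cube, the r=10 sphere at (9, 15.5) partially overlaps it — only the 4.98 mm² overlap (of its 271.58 mm²) is removed, clipping the outline; the cone at (4, 16) misses the remaining region (no effect) — boundary = 28.39 mm. Overall, the cross-section is a single solid region. Total boundary length (outer) = 28.39 mm.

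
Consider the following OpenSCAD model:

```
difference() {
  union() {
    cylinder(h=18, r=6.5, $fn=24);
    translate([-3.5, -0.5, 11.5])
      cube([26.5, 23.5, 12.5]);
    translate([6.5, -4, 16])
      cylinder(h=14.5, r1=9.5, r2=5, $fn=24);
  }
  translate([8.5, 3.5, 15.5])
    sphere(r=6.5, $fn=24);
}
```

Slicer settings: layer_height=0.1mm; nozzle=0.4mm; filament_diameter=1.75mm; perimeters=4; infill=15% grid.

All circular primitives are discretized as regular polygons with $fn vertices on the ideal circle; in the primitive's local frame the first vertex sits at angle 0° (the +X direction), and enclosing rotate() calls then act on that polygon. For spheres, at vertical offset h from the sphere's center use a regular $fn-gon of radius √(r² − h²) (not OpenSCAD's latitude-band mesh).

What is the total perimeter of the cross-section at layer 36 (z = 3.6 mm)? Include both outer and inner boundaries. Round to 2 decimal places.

40.72 mm

At z = 3.6 mm: the r=6.5 cylinder contributes a regular 24-gon of circumradius 6.5 (perimeter = 2·24·6.500·sin(180°/24) = 40.72 mm); the cube at (-3.5, -0.5) is absent (z outside [11.5, 24]); the cone at (6.5, -4) is absent (z outside [16, 30.5]); Combining (union): only the r=6.5 cylinder is present, so the union is just that shape — boundary = 40.72 mm; the sphere at (8.5, 3.5) is absent (|z−center|=11.900 > r=6.5); After the difference (first − rest): none of the subtracted shapes is present at this height, so that combined region is unchanged — boundary = 40.72 mm. Overall, the cross-section is a single solid region. Total boundary length (outer) = 40.72 mm.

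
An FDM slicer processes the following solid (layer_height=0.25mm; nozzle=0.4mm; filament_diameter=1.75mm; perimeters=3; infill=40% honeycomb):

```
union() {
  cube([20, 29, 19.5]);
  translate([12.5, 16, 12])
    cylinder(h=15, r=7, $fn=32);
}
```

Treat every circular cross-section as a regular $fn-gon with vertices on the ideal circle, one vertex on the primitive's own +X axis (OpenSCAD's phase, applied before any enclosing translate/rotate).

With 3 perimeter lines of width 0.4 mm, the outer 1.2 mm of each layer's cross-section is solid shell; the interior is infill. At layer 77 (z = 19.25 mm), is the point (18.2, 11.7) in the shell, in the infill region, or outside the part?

At z = 19.25 mm: the cube is present — its section is the full 20×29 rectangle; the cylinder at (12.5, 16): section is a regular 32-gon, circumradius r=7; Taking the union: the r=7 cylinder at (12.5, 16) lies entirely inside the 20×29 cube, so the union is just the 20×29 cube — 1 connected region. Overall, the cross-section is a single solid region. The nearest boundary edge runs (20.00, 29.00)→(20.00, 0.00); distance from the point to it = 1.80 mm. The point is inside the cross-section and 1.80 mm from the nearest boundary — more than the 1.2 mm shell width (3 × 0.4), so it's in the infill interior.

infill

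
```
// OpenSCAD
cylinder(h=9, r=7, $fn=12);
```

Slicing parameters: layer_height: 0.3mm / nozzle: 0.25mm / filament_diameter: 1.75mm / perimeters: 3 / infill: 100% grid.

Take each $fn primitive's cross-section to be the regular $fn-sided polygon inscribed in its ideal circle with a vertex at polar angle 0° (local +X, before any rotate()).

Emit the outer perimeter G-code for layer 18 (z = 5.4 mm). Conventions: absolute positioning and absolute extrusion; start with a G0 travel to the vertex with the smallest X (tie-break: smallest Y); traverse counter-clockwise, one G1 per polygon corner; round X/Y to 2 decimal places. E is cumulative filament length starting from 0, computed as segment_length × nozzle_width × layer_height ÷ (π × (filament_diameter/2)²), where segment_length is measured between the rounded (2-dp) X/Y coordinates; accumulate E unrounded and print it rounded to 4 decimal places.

At z = 5.4 mm: the cylinder: section is a regular 12-gon, circumradius r=7. The outline is a single polygon with 12 vertices. Extrusion per mm of travel: 0.25 × 0.3 / (π × 0.875²) = 0.031181. Accumulating E over each segment gives final E = 1.3556.

G0 X-7.00 Y0.00 Z5.40
G1 X-6.06 Y-3.50 E0.1130
G1 X-3.50 Y-6.06 E0.2259
G1 X0.00 Y-7.00 E0.3389
G1 X3.50 Y-6.06 E0.4519
G1 X6.06 Y-3.50 E0.5648
G1 X7.00 Y0.00 E0.6778
G1 X6.06 Y3.50 E0.7908
G1 X3.50 Y6.06 E0.9037
G1 X0.00 Y7.00 E1.0167
G1 X-3.50 Y6.06 E1.1297
G1 X-6.06 Y3.50 E1.2426
G1 X-7.00 Y0.00 E1.3556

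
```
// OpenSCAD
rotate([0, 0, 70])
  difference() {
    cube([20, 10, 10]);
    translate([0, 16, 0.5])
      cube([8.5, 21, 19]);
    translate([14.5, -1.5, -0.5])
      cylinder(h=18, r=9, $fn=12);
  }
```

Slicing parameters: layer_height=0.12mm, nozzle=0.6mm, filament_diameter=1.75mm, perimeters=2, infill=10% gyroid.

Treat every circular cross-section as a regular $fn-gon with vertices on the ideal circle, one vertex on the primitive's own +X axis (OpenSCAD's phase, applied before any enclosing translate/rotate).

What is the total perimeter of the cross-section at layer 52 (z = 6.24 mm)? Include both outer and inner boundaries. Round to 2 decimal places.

59.10 mm

At z = 6.24 mm: the 20×10 cube contributes its full rectangle (perimeter 60.00 mm); the 8.5×21 cube at (0, 16) contributes its full rectangle (perimeter 59.00 mm); the r=9 cylinder at (14.5, -1.5) contributes a regular 12-gon of circumradius 9 (perimeter = 2·12·9.000·sin(180°/12) = 55.90 mm); After the difference (first − rest): starting from the 20×10 cube, the 8.5×21 cube at (0, 16) misses the remaining region (no effect); the r=9 cylinder at (14.5, -1.5) partially overlaps it — only the 84.38 mm² overlap (of its 243.00 mm²) is removed, clipping the outline — boundary = 59.10 mm; (whole slice rotated 70° about Z — lengths, areas and connectivity unchanged). Overall, the cross-section is a single solid region. Total boundary length (outer) = 59.10 mm.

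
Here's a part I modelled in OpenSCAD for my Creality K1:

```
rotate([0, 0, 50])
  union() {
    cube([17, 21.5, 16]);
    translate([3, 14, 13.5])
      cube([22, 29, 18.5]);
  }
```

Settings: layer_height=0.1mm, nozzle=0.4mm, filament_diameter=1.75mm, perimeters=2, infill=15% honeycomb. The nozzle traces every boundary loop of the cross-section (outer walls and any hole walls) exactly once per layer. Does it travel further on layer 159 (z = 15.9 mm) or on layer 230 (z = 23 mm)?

layer 159 (z = 15.9 mm)

Layer 159 (z = 15.9): the cube (footprint 17×21.5) is included at this height (perimeter 77.00 mm); the cube at (3, 14) (footprint 22×29) is included at this height (perimeter 102.00 mm); Merging all regions: the regions partially overlap (shared area 105.00 mm²), so the edge portions inside another operand are dropped and the merged outline is re-measured after clipping — boundary = 136.00 mm; (rotated 50° about Z; rotation is an isometry so areas/perimeters/island counts are preserved). So its perimeter = 136.00 mm. Layer 230 (z = 23): the cube is absent (z outside [0, 16]); the cube at (3, 14) is present — its section is the full 22×29 rectangle (perimeter 102.00 mm); Taking the union: only the 22×29 cube at (3, 14) is present, so the union is just that shape — boundary = 102.00 mm; (whole slice rotated 50° about Z — lengths, areas and connectivity unchanged). So its perimeter = 102.00 mm. Layer 159 is larger (136.00 vs 102.00 mm).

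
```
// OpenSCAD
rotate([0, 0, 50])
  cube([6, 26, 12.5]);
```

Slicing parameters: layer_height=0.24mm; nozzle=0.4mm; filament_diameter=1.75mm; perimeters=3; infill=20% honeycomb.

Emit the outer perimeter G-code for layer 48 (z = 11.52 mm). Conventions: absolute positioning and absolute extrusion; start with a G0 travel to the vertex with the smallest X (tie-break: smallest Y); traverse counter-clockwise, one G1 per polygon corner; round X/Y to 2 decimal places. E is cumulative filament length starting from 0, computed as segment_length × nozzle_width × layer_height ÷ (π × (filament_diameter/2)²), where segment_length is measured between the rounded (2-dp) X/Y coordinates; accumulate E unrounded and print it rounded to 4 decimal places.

At z = 11.52 mm: the cube (footprint 6×26) is included at this height; (rotated 50° about Z; rotation is an isometry so areas/perimeters/island counts are preserved). The outline is a single polygon with 4 vertices. Extrusion per mm of travel: 0.4 × 0.24 / (π × 0.875²) = 0.039912. Accumulating E over each segment gives final E = 2.5548.

G0 X-19.92 Y16.71 Z11.52
G1 X0.00 Y0.00 E1.0377
G1 X3.86 Y4.60 E1.2774
G1 X-16.06 Y21.31 E2.3152
G1 X-19.92 Y16.71 E2.5548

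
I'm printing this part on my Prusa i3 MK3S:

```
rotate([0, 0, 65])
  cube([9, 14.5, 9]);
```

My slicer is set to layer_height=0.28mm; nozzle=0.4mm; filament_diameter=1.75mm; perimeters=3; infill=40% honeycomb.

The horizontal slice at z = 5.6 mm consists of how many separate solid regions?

At z = 5.6 mm: the 9×14.5 cube contributes its full rectangle; (whole slice rotated 65° about Z — lengths, areas and connectivity unchanged). The result has 1 disconnected region.

1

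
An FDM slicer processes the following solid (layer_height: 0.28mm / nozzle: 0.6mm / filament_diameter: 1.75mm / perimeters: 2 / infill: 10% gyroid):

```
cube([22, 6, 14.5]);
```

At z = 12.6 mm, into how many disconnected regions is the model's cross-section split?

1

At z = 12.6 mm: the cube is present — its section is the full 22×6 rectangle. The result has 1 disconnected region.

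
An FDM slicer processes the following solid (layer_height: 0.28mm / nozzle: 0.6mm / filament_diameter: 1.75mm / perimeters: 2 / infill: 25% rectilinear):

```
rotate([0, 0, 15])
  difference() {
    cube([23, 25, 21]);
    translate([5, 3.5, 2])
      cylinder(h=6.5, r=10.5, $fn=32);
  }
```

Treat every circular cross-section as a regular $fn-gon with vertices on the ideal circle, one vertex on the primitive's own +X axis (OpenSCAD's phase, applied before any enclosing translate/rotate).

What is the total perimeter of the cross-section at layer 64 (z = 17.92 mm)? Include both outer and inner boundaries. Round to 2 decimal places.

At z = 17.92 mm: the cube is present — its section is the full 23×25 rectangle (perimeter 96.00 mm); the cylinder at (5, 3.5) is absent (z outside [2, 8.5]); Taking the first minus the rest: none of the subtracted shapes is present at this height, so the 23×25 cube is unchanged — boundary = 96.00 mm; (whole slice rotated 15° about Z — lengths, areas and connectivity unchanged). Overall, the cross-section is a single solid region. Total boundary length (outer) = 96.00 mm.

96.00 mm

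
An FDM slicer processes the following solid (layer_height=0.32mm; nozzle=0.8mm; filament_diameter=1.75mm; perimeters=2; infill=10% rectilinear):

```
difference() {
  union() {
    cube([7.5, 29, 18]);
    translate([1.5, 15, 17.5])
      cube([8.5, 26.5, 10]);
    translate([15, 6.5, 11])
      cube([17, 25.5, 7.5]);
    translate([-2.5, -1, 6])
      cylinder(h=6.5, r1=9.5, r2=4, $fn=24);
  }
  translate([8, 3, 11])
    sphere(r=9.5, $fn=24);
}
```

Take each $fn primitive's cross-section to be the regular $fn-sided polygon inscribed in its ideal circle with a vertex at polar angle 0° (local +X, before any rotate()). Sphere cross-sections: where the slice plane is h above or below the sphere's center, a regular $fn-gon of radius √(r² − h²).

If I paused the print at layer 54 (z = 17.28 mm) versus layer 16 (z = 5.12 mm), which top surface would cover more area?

layer 54 (z = 17.28 mm)

Layer 54 (z = 17.28): the cube (footprint 7.5×29) is included at this height (area 217.50 mm²); the cube at (1.5, 15) does not reach this height (z outside [17.5, 27.5]); the cube at (15, 6.5) (footprint 17×25.5) is included at this height (area 433.50 mm²); the cone at (-2.5, -1) is absent (z outside [6, 12.5]); Taking the union: the 2 present regions are separate (no shared area or edge), so areas and boundary lengths simply add and each stays a separate island — area = 651.00 mm²; the r=9.5 sphere at (8, 3) slices to a regular 24-gon of circumradius 7.128 (√(r²−h²) with h=6.28 from center) (area = (24/2)·7.128²·sin(360°/24) = 157.81 mm²); Subtracting the remaining from the first: starting from that combined region (651.00 mm²), the r=9.5 sphere at (8, 3) partially overlaps it — only the 55.01 mm² overlap (of its 157.81 mm²) is removed, clipping the outline — area = 595.99 mm². So its area = 595.99 mm². Layer 16 (z = 5.12): the cube is present — its section is the full 7.5×29 rectangle (area 217.50 mm²); the cube at (1.5, 15) does not reach this height (z outside [17.5, 27.5]); the cube at (15, 6.5) does not reach this height (z outside [11, 18.5]); the cone at (-2.5, -1) is not intersected at this z (z outside [6, 12.5]); Combining (union): only the 7.5×29 cube is present, so the union is just that shape — area = 217.50 mm²; the r=9.5 sphere at (8, 3) slices to a regular 24-gon of circumradius 7.462 (√(r²−h²) with h=5.88 from center) (area = (24/2)·7.462²·sin(360°/24) = 172.92 mm²); Taking the first minus the rest: starting from that combined region (217.50 mm²), the r=9.5 sphere at (8, 3) partially overlaps it — only the 59.65 mm² overlap (of its 172.92 mm²) is removed, clipping the outline — area = 157.85 mm². So its area = 157.85 mm². Layer 54 is larger (595.99 vs 157.85 mm²).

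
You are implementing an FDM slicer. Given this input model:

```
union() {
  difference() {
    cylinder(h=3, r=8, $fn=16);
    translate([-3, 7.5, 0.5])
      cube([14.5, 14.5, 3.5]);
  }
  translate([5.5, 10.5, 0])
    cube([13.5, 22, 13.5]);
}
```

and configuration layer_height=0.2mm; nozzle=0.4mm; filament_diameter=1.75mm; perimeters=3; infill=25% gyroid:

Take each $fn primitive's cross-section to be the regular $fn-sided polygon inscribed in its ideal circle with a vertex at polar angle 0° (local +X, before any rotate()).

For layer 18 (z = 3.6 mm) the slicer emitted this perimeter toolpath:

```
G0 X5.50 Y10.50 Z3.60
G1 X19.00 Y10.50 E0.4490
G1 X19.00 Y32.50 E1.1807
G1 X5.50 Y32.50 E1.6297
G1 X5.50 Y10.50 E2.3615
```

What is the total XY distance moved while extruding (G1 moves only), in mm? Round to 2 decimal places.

71.00 mm

Sum the Euclidean lengths of each G1 segment: total = 71.00 mm.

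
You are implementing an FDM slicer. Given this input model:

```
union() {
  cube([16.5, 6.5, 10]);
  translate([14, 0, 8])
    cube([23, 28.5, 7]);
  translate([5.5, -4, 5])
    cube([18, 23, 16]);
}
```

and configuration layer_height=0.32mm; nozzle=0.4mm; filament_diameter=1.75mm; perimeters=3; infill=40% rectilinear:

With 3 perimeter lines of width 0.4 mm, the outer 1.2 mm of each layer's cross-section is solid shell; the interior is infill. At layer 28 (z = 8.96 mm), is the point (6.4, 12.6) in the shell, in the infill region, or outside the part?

shell

At z = 8.96 mm: the cube is present — its section is the full 16.5×6.5 rectangle; the cube at (14, 0) is present — its section is the full 23×28.5 rectangle; the cube at (5.5, -4) is present — its section is the full 18×23 rectangle; Taking the union: the regions partially overlap (shared area 252.00 mm²), so overlapping operands fuse into one piece — 1 connected region. Overall, the cross-section is a single solid region. The nearest boundary edge runs (5.50, 6.50)→(5.50, 19.00); distance from the point to it = 0.90 mm. The point is inside the cross-section, 0.90 mm from the nearest boundary — within the 1.2 mm shell band (3 × 0.4).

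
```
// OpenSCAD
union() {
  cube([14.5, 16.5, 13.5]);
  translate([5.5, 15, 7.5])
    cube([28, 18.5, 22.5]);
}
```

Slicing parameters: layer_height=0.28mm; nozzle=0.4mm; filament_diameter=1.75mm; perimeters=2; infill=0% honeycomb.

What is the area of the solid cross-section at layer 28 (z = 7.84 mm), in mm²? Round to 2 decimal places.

At z = 7.84 mm: the cube is present — its section is the full 14.5×16.5 rectangle (area 239.25 mm²); the 28×18.5 cube at (5.5, 15) contributes its full rectangle (area 518.00 mm²); Combining (union): the regions partially overlap — summed areas 757.25 mm² minus the doubly-counted overlap 13.50 mm² gives 743.75 mm² — area = 743.75 mm². Overall, the cross-section is a single solid region. Net area = 743.75 mm².

743.75 mm²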